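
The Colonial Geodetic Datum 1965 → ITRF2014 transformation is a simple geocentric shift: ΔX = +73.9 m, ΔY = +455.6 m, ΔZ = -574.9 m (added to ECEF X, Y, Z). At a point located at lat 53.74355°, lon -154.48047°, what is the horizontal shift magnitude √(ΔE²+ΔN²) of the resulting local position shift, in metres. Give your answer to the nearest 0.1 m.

400.3 m

The local east axis at (φ, λ) is (−sin λ, cos λ, 0), so ΔE = −sin(-154.48047°)·73.9 + cos(-154.48047°)·455.6 = -379.31 m.
The local north axis is (−sin φ cos λ, −sin φ sin λ, cos φ), giving ΔN = 53.778 + 158.277 − 339.996 = -127.94 m.
Horizontal magnitude = √(ΔE² + ΔN²) = √((-379.31)² + (-127.94)²) = 400.31 m.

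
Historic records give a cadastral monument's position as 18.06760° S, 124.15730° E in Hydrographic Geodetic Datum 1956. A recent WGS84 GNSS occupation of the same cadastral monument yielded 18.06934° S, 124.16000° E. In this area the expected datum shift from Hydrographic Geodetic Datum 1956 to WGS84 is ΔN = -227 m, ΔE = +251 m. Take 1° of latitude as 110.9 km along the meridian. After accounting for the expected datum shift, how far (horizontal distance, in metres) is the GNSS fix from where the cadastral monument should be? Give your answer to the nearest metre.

Observed coordinate differences: Δφ = -0.00174°, Δλ = +0.00270°.
Converting to metres (1° lat = 110900 m, cos φ = 0.950691): observed ΔN = -193.0 m, observed ΔE = 284.7 m.
Subtracting the expected shift leaves a residual of -193.0 − (-227) = 34.0 m north and 284.7 − (251) = 33.7 m east.
Residual distance = √(34.0² + 33.7²) = 47.9 m.

48 m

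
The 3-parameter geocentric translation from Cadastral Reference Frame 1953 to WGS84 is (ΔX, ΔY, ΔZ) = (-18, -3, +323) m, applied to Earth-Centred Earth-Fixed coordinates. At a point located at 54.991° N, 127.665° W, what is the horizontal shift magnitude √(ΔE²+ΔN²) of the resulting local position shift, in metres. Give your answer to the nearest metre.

At φ = 54.991°, λ = -127.665°: sin φ = 0.819062, cos φ = 0.573705, sin λ = -0.791597, cos λ = -0.611044.
ΔE = −sin λ·ΔX + cos λ·ΔY = −(-0.791597)·(-18) + (-0.611044)·(-3) = -12.42 m.
ΔN = −sin φ cos λ·ΔX − sin φ sin λ·ΔY + cos φ·ΔZ = −(0.819062)(-0.611044)(-18) − (0.819062)(-0.791597)(-3) + (0.573705)(323) = 174.35 m.
Horizontal magnitude = √(ΔE² + ΔN²) = √((-12.42)² + 174.35²) = 174.79 m.

175 m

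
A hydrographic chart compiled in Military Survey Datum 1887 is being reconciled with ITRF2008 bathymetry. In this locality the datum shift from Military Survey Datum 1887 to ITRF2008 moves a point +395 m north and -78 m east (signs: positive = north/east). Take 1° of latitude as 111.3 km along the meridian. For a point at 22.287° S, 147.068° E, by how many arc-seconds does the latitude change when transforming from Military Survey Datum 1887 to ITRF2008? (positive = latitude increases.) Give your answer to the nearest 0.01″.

Δφ = 12.78″

1° of latitude = 111.3 km, so Δφ = 395.0 / 111300 = 0.0035490° = 12.776″.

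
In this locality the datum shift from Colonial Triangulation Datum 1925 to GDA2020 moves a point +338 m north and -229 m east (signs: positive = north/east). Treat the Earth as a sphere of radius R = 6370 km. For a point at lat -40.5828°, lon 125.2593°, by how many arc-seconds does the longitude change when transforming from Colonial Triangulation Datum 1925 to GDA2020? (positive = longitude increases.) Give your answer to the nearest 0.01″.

Δλ = -9.76″

At latitude -40.5828°, cos φ = 0.759467.
One radian of longitude at latitude φ spans R cos φ, so Δλ = ΔE / (R cos φ) = -229.0 / (6370000 × 0.759467) = -4.7336e-05 rad = -9.764″.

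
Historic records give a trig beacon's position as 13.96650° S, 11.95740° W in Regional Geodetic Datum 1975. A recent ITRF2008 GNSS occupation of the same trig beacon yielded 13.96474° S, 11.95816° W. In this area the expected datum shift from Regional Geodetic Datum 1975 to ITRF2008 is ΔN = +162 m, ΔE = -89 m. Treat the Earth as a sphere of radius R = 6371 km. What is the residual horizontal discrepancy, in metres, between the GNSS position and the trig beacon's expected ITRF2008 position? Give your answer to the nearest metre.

Observed coordinate differences: Δφ = +0.00176°, Δλ = -0.00076°.
Converting to metres (1° lat = 111195 m, cos φ = 0.970437): observed ΔN = 195.7 m, observed ΔE = -82.0 m.
Subtracting the expected shift leaves a residual of 195.7 − (162) = 33.7 m north and -82.0 − (-89) = 7.0 m east.
Residual distance = √(33.7² + 7.0²) = 34.4 m.

34 m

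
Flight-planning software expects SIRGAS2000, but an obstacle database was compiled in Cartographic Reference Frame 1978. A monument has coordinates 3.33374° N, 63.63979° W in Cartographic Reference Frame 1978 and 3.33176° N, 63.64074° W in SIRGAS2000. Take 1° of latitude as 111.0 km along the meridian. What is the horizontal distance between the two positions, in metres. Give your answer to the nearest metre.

244 m

Δφ = 3.33176° − 3.33374° = -0.00198°; Δλ = -63.64074° − -63.63979° = -0.00095°.
ΔN = Δφ × 111000 = -219.8 m; ΔE = Δλ × 111000 × cos(3.33374°) = -0.00095 × 111000 × 0.998308 = -105.3 m.
Distance = √(ΔE² + ΔN²) = √((-105.3)² + (-219.8)²) = 243.7 m.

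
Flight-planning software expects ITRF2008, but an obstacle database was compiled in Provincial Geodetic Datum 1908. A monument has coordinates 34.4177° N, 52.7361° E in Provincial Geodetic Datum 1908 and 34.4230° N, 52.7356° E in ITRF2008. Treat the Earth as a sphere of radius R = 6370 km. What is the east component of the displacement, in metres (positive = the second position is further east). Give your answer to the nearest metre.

ΔE = -46 m

Δφ = 34.4230° − 34.4177° = +0.0053°; Δλ = 52.7356° − 52.7361° = -0.0005°.
1° along a meridian = πR/180 = 111177 m.
ΔN = Δφ × 111177 = 589.2 m; ΔE = Δλ × 111177 × cos(34.4177°) = -0.0005 × 111177 × 0.824939 = -45.9 m.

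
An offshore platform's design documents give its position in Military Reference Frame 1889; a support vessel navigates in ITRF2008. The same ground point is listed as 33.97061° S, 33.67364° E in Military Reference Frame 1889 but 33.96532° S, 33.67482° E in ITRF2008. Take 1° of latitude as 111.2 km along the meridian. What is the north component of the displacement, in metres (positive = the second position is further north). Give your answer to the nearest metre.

Δφ = -33.96532° − -33.97061° = +0.00529°; Δλ = 33.67482° − 33.67364° = +0.00118°.
ΔN = Δφ × 111200 = 588.2 m; ΔE = Δλ × 111200 × cos(-33.97061°) = +0.00118 × 111200 × 0.829324 = 108.8 m.

ΔN = 588 m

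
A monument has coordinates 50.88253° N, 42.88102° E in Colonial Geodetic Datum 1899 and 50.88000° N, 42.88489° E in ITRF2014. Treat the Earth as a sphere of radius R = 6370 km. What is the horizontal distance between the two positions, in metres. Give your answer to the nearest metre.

391 m

Δφ = 50.88000° − 50.88253° = -0.00253°; Δλ = 42.88489° − 42.88102° = +0.00387°.
1° along a meridian = πR/180 = 111177 m.
ΔN = Δφ × 111177 = -281.3 m; ΔE = Δλ × 111177 × cos(50.88253°) = +0.00387 × 111177 × 0.630912 = 271.5 m.
Distance = √(ΔE² + ΔN²) = √(271.5² + (-281.3)²) = 390.9 m.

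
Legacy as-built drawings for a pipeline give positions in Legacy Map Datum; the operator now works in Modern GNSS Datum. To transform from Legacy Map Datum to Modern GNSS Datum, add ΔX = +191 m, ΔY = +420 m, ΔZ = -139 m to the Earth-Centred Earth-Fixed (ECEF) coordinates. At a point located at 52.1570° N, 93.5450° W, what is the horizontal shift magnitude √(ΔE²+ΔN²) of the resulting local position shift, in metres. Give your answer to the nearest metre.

304 m

At φ = 52.1570°, λ = -93.5450°: sin φ = 0.789695, cos φ = 0.613500, sin λ = -0.998087, cos λ = -0.061832.
ΔE = −sin λ·ΔX + cos λ·ΔY = −(-0.998087)·(191) + (-0.061832)·(420) = 164.66 m.
ΔN = −sin φ cos λ·ΔX − sin φ sin λ·ΔY + cos φ·ΔZ = −(0.789695)(-0.061832)(191) − (0.789695)(-0.998087)(420) + (0.613500)(-139) = 255.09 m.
Horizontal magnitude = √(ΔE² + ΔN²) = √(164.66² + 255.09²) = 303.62 m.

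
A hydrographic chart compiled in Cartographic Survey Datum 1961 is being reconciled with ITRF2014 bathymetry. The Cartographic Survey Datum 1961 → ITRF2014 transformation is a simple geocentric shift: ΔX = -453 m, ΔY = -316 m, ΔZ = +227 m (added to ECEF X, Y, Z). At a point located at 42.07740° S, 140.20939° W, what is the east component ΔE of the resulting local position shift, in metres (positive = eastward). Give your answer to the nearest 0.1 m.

The local east axis at (φ, λ) is (−sin λ, cos λ, 0), so ΔE = −sin(-140.20939°)·(-453) + cos(-140.20939°)·(-316) = -47.10 m.

ΔE = -47.1 m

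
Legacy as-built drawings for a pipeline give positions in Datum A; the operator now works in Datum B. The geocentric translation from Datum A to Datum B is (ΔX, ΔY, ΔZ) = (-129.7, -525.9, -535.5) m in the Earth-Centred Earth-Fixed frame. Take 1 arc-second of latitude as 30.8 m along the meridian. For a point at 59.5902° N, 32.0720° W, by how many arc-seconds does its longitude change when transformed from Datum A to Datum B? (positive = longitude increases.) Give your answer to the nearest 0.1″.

sin φ = 0.862427, cos φ = 0.506181, sin λ = -0.530985, cos λ = 0.847382.
East component: ΔE = −sin λ·ΔX + cos λ·ΔY = −(-0.530985)(-129.7) + (0.847382)(-525.9) = -514.51 m.
1° of latitude spans 3600 × 30.80 = 110880 m; at latitude φ, 1° of longitude spans that × cos φ = 56125.4 m, so Δλ = -514.51 / 56125.4 × 3600 = -33.002″.

Δλ = -33.0″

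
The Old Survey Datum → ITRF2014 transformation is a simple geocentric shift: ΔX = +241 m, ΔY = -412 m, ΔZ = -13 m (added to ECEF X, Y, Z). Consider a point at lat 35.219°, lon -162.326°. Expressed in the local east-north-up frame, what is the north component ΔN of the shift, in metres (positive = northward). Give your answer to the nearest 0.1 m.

At φ = 35.219°, λ = -162.326°: sin φ = 0.576703, cos φ = 0.816954, sin λ = -0.303601, cos λ = -0.952799.
ΔN = −sin φ cos λ·ΔX − sin φ sin λ·ΔY + cos φ·ΔZ = −(0.576703)(-0.952799)(241) − (0.576703)(-0.303601)(-412) + (0.816954)(-13) = 49.67 m.

ΔN = 49.7 m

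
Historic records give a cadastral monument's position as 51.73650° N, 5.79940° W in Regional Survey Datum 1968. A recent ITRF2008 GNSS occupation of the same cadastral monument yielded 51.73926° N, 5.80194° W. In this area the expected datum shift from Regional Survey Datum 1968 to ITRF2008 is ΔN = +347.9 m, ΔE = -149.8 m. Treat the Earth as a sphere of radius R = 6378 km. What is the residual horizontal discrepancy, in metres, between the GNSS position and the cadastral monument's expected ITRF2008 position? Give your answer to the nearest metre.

48 m

Observed coordinate differences: Δφ = +0.00276°, Δλ = -0.00254°.
Converting to metres (1° lat = 111317 m, cos φ = 0.619279): observed ΔN = 307.2 m, observed ΔE = -175.1 m.
Subtracting the expected shift leaves a residual of 307.2 − (347.9) = -40.7 m north and -175.1 − (-149.8) = -25.3 m east.
Residual distance = √((-40.7)² + (-25.3)²) = 47.9 m.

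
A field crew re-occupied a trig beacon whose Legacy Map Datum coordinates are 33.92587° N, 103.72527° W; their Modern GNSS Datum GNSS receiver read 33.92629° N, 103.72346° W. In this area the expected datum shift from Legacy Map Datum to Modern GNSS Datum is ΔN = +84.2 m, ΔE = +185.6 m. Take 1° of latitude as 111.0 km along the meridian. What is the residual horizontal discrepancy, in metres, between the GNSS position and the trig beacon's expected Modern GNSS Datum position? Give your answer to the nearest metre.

Observed coordinate differences: Δφ = +0.00042°, Δλ = +0.00181°.
Converting to metres (1° lat = 111000 m, cos φ = 0.829760): observed ΔN = 46.6 m, observed ΔE = 166.7 m.
Subtracting the expected shift leaves a residual of 46.6 − (84.2) = -37.6 m north and 166.7 − (185.6) = -18.9 m east.
Residual distance = √((-37.6)² + (-18.9)²) = 42.1 m.

42 m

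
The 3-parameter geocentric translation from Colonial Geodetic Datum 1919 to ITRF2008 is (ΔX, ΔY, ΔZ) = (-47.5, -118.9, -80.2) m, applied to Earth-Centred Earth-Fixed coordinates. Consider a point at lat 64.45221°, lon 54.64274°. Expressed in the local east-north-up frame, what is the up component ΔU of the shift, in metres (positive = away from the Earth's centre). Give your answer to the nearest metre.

ΔU = -126 m

At φ = 64.45221°, λ = 54.64274°: sin φ = 0.902226, cos φ = 0.431264, sin λ = 0.815560, cos λ = 0.578673.
ΔU = cos φ cos λ·ΔX + cos φ sin λ·ΔY + sin φ·ΔZ = (0.431264)(0.578673)(-47.5) + (0.431264)(0.815560)(-118.9) + (0.902226)(-80.2) = -126.03 m.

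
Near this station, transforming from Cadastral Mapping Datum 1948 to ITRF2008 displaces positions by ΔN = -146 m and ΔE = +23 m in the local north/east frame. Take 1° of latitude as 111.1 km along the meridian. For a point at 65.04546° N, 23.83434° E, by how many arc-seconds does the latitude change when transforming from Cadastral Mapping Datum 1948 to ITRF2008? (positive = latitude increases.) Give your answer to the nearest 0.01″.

1° of latitude = 111.1 km, so Δφ = -146.0 / 111100 = -0.0013141° = -4.731″.

Δφ = -4.73″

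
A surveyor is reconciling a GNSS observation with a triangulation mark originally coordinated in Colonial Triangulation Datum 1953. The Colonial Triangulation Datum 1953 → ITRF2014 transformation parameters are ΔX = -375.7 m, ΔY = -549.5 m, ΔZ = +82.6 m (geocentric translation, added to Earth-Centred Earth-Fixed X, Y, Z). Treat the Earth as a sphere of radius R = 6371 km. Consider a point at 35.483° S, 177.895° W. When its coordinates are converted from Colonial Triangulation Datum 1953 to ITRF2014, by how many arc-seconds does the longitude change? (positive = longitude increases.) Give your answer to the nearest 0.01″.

sin φ = -0.580461, cos φ = 0.814288, sin λ = -0.036731, cos λ = -0.999325.
East component: ΔE = −sin λ·ΔX + cos λ·ΔY = −(-0.036731)(-375.7) + (-0.999325)(-549.5) = 535.33 m.
1° of latitude spans πR/180 = 111195 m; at latitude φ, 1° of longitude spans that × cos φ = 90544.7 m, so Δλ = 535.33 / 90544.7 × 3600 = 21.284″.

Δλ = 21.28″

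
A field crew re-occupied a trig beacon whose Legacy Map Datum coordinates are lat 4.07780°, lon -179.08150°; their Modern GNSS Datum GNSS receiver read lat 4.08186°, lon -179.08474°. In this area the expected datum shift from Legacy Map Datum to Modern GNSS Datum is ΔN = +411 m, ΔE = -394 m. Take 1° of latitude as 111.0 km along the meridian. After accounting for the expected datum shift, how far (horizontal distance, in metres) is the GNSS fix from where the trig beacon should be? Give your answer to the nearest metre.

53 m

Observed coordinate differences: Δφ = +0.00406°, Δλ = -0.00324°.
Converting to metres (1° lat = 111000 m, cos φ = 0.997468): observed ΔN = 450.7 m, observed ΔE = -358.7 m.
Subtracting the expected shift leaves a residual of 450.7 − (411) = 39.7 m north and -358.7 − (-394) = 35.3 m east.
Residual distance = √(39.7² + 35.3²) = 53.1 m.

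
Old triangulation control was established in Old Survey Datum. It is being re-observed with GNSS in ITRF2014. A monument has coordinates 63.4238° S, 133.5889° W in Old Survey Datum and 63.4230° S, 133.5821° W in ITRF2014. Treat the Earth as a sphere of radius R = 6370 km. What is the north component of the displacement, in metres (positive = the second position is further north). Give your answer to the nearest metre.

ΔN = 89 m

Δφ = -63.4230° − -63.4238° = +0.0008°; Δλ = -133.5821° − -133.5889° = +0.0068°.
1° along a meridian = πR/180 = 111177 m.
ΔN = Δφ × 111177 = 88.9 m; ΔE = Δλ × 111177 × cos(-63.4238°) = +0.0068 × 111177 × 0.447388 = 338.2 m.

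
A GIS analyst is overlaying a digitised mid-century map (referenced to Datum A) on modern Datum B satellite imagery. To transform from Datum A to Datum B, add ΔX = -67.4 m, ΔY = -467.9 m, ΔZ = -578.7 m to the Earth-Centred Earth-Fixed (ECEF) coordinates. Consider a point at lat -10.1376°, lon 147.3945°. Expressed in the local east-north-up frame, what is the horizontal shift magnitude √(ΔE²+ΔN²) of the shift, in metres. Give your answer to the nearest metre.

742 m

The local east axis at (φ, λ) is (−sin λ, cos λ, 0), so ΔE = −sin(147.3945°)·(-67.4) + cos(147.3945°)·(-467.9) = 430.48 m.
The local north axis is (−sin φ cos λ, −sin φ sin λ, cos φ), giving ΔN = 9.994 − 44.378 − 569.665 = -604.05 m.
Horizontal magnitude = √(ΔE² + ΔN²) = √(430.48² + (-604.05)²) = 741.75 m.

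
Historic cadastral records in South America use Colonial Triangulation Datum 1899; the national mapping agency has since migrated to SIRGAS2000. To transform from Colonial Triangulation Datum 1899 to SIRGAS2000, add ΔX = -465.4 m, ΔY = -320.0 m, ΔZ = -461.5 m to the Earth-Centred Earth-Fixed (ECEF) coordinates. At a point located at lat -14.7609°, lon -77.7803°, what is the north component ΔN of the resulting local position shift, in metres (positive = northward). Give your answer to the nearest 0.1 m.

ΔN = -391.7 m

At φ = -14.7609°, λ = -77.7803°: sin φ = -0.254786, cos φ = 0.966997, sin λ = -0.977343, cos λ = 0.211661.
ΔN = −sin φ cos λ·ΔX − sin φ sin λ·ΔY + cos φ·ΔZ = −(-0.254786)(0.211661)(-465.4) − (-0.254786)(-0.977343)(-320.0) + (0.966997)(-461.5) = -391.68 m.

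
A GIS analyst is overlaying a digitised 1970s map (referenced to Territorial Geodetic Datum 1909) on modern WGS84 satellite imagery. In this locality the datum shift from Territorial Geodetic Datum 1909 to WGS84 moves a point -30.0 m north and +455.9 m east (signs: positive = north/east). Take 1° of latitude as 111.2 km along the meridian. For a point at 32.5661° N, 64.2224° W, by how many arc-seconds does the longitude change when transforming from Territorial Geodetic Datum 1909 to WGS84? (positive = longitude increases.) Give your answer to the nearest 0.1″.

Δλ = 17.5″

At latitude 32.5661°, cos φ = 0.842771.
1° of longitude at this latitude = 111.2 × cos φ = 93.72 km, so Δλ = 455.9 / 93716.1 = 0.0048647° = 17.513″.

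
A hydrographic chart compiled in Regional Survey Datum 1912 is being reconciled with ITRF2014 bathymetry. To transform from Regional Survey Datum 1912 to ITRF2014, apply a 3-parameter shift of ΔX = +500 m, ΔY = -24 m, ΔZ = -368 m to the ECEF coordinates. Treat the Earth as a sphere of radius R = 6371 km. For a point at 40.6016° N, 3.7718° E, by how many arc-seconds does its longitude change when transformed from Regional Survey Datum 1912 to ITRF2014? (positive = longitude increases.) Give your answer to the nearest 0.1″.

sin φ = 0.650795, cos φ = 0.759253, sin λ = 0.065783, cos λ = 0.997834.
East component: ΔE = −sin λ·ΔX + cos λ·ΔY = −(0.065783)(500) + (0.997834)(-24) = -56.84 m.
1° of latitude spans πR/180 = 111195 m; at latitude φ, 1° of longitude spans that × cos φ = 84425.1 m, so Δλ = -56.84 / 84425.1 × 3600 = -2.424″.

Δλ = -2.4″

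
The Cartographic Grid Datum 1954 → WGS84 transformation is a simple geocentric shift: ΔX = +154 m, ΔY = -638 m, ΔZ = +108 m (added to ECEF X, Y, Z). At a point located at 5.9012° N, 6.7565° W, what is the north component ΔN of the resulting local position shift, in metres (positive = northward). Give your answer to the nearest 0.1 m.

ΔN = 84.0 m

At φ = 5.9012°, λ = -6.7565°: sin φ = 0.102813, cos φ = 0.994701, sin λ = -0.117650, cos λ = 0.993055.
ΔN = −sin φ cos λ·ΔX − sin φ sin λ·ΔY + cos φ·ΔZ = −(0.102813)(0.993055)(154) − (0.102813)(-0.117650)(-638) + (0.994701)(108) = 83.99 m.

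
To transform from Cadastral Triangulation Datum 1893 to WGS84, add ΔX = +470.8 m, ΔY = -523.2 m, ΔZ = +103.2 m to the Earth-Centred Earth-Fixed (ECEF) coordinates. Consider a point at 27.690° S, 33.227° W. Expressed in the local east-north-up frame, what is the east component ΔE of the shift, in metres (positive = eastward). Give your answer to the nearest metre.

ΔE = -180 m

The local east axis at (φ, λ) is (−sin λ, cos λ, 0), so ΔE = −sin(-33.227°)·470.8 + cos(-33.227°)·(-523.2) = -179.68 m.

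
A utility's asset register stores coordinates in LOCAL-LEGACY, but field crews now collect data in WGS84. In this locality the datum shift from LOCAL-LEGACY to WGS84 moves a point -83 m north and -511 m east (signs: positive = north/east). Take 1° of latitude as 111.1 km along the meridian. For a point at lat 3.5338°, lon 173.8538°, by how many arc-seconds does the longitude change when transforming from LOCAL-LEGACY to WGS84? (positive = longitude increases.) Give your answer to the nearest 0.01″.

Δλ = -16.59″

At latitude 3.5338°, cos φ = 0.998099.
1° of longitude at this latitude = 111.1 × cos φ = 110.89 km, so Δλ = -511.0 / 110888.8 = -0.0046082° = -16.590″.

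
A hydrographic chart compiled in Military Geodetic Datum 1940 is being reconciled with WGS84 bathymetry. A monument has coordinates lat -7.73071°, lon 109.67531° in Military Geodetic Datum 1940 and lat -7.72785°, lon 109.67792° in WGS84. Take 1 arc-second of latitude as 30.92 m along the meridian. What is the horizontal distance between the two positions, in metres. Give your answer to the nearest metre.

429 m

Δφ = -7.72785° − -7.73071° = +0.00286°; Δλ = 109.67792° − 109.67531° = +0.00261°.
1° of latitude = 3600 × 30.92 = 111312 m.
ΔN = Δφ × 111312 = 318.4 m; ΔE = Δλ × 111312 × cos(-7.73071°) = +0.00261 × 111312 × 0.990911 = 287.9 m.
Distance = √(ΔE² + ΔN²) = √(287.9² + 318.4²) = 429.2 m.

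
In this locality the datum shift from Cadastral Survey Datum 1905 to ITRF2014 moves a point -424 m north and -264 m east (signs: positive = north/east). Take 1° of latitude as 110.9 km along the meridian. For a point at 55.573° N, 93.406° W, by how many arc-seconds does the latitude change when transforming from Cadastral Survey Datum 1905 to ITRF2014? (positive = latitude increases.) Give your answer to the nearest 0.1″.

Δφ = -13.8″

1° of latitude = 110.9 km, so Δφ = -424.0 / 110900 = -0.0038233° = -13.764″.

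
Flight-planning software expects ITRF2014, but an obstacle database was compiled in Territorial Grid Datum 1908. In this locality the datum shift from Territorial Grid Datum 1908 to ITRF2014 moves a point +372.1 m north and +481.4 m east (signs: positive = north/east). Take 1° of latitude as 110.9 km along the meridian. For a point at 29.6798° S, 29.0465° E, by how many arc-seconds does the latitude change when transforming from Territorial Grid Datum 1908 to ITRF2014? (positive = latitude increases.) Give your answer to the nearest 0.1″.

1° of latitude = 110.9 km, so Δφ = 372.1 / 110900 = 0.0033553° = 12.079″.

Δφ = 12.1″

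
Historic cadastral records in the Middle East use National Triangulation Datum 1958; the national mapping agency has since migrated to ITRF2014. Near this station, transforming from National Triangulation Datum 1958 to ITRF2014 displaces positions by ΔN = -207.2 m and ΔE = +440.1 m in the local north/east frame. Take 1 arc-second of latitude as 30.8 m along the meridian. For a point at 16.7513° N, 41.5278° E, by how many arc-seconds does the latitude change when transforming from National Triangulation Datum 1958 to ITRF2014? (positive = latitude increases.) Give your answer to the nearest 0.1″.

Δφ = -6.7″

1″ of latitude = 30.80 m, so Δφ = -207.2 / 30.80 = -6.727″.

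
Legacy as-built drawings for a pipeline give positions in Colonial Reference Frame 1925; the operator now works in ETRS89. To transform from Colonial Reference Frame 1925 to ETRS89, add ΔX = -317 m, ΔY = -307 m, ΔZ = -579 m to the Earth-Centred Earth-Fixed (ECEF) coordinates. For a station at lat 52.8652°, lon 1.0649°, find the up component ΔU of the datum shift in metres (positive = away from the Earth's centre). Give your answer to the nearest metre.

ΔU = -656 m

At φ = 52.8652°, λ = 1.0649°: sin φ = 0.797217, cos φ = 0.603692, sin λ = 0.018585, cos λ = 0.999827.
ΔU = cos φ cos λ·ΔX + cos φ sin λ·ΔY + sin φ·ΔZ = (0.603692)(0.999827)(-317) + (0.603692)(0.018585)(-307) + (0.797217)(-579) = -656.37 m.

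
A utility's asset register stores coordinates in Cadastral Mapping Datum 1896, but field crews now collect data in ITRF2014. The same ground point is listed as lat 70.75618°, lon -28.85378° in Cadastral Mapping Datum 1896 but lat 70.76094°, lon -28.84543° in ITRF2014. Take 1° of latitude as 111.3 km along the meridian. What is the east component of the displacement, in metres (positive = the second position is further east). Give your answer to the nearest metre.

ΔE = 306 m

Δφ = 70.76094° − 70.75618° = +0.00476°; Δλ = -28.84543° − -28.85378° = +0.00835°.
ΔN = Δφ × 111300 = 529.8 m; ΔE = Δλ × 111300 × cos(70.75618°) = +0.00835 × 111300 × 0.329589 = 306.3 m.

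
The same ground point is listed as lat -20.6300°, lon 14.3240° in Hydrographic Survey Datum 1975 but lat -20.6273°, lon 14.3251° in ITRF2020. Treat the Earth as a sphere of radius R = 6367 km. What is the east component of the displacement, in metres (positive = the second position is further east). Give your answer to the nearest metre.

ΔE = 114 m

Δφ = -20.6273° − -20.6300° = +0.0027°; Δλ = 14.3251° − 14.3240° = +0.0011°.
1° along a meridian = πR/180 = 111125 m.
ΔN = Δφ × 111125 = 300.0 m; ΔE = Δλ × 111125 × cos(-20.6300°) = +0.0011 × 111125 × 0.935875 = 114.4 m.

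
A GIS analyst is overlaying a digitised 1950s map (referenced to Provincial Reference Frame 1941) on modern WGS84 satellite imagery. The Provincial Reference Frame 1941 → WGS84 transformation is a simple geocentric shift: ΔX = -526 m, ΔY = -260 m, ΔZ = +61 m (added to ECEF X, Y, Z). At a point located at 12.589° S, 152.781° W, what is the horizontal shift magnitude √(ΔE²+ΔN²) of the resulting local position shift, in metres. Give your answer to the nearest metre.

At φ = -12.589°, λ = -152.781°: sin φ = -0.217956, cos φ = 0.975959, sin λ = -0.457393, cos λ = -0.889265.
ΔE = −sin λ·ΔX + cos λ·ΔY = −(-0.457393)·(-526) + (-0.889265)·(-260) = -9.38 m.
ΔN = −sin φ cos λ·ΔX − sin φ sin λ·ΔY + cos φ·ΔZ = −(-0.217956)(-0.889265)(-526) − (-0.217956)(-0.457393)(-260) + (0.975959)(61) = 187.40 m.
Horizontal magnitude = √(ΔE² + ΔN²) = √((-9.38)² + 187.40²) = 187.64 m.

188 m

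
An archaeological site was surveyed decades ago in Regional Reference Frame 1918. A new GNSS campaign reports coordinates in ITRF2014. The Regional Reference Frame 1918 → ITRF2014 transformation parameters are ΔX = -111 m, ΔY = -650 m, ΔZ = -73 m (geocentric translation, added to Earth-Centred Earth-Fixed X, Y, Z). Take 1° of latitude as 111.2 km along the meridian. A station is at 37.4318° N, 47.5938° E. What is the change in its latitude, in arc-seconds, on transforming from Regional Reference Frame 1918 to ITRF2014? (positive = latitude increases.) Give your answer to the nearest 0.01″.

sin φ = 0.607817, cos φ = 0.794077, sin λ = 0.738382, cos λ = 0.674382.
North component: ΔN = −sin φ cos λ·ΔX − sin φ sin λ·ΔY + cos φ·ΔZ = −(0.607817)(0.674382)(-111) − (0.607817)(0.738382)(-650) + (0.794077)(-73) = 279.25 m.
1° of latitude spans 111200 m, so Δφ = 279.25 / 111200 × 3600 = 9.041″.

Δφ = 9.04″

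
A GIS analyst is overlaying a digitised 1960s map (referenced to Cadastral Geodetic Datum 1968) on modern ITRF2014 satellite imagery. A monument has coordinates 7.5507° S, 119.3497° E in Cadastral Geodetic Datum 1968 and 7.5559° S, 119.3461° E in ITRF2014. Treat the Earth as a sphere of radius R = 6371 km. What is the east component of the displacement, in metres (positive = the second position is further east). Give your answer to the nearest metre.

ΔE = -397 m

Δφ = -7.5559° − -7.5507° = -0.0052°; Δλ = 119.3461° − 119.3497° = -0.0036°.
1° along a meridian = πR/180 = 111195 m.
ΔN = Δφ × 111195 = -578.2 m; ΔE = Δλ × 111195 × cos(-7.5507°) = -0.0036 × 111195 × 0.991329 = -396.8 m.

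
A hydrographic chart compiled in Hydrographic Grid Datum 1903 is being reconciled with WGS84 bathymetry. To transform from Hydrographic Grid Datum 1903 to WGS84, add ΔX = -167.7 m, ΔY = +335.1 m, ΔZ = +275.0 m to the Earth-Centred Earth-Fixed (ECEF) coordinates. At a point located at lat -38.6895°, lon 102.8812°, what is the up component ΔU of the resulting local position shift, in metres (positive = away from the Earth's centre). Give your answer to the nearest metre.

ΔU = 112 m

The local up (radial) axis is (cos φ cos λ, cos φ sin λ, sin φ), giving ΔU = 29.181 + 254.978 − 171.902 = 112.26 m.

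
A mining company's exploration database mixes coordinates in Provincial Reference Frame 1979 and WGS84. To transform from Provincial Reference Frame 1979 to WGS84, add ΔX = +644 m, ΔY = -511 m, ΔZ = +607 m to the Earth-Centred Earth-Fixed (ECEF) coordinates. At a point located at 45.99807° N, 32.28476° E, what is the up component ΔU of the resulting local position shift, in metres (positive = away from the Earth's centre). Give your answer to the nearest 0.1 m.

ΔU = 625.2 m

At φ = 45.99807°, λ = 32.28476°: sin φ = 0.719316, cos φ = 0.694683, sin λ = 0.534128, cos λ = 0.845404.
ΔU = cos φ cos λ·ΔX + cos φ sin λ·ΔY + sin φ·ΔZ = (0.694683)(0.845404)(644) + (0.694683)(0.534128)(-511) + (0.719316)(607) = 625.23 m.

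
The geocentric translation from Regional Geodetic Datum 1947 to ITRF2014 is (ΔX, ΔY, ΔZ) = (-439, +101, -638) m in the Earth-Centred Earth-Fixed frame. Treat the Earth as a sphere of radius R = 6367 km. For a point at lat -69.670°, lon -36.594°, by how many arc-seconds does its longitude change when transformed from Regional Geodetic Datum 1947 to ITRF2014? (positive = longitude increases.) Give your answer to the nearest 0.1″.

sin φ = -0.937707, cos φ = 0.347427, sin λ = -0.596141, cos λ = 0.802880.
East component: ΔE = −sin λ·ΔX + cos λ·ΔY = −(-0.596141)(-439) + (0.802880)(101) = -180.61 m.
1° of latitude spans πR/180 = 111125 m; at latitude φ, 1° of longitude spans that × cos φ = 38607.8 m, so Δλ = -180.61 / 38607.8 × 3600 = -16.842″.

Δλ = -16.8″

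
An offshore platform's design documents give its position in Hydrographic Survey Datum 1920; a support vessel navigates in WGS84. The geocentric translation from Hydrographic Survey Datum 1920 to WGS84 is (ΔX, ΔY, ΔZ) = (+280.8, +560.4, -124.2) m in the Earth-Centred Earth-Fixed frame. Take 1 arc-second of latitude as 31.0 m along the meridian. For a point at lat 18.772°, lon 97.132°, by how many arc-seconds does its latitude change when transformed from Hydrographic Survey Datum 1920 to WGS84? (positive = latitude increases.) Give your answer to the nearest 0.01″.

Δφ = -9.20″

sin φ = 0.321803, cos φ = 0.946807, sin λ = 0.992263, cos λ = -0.124156.
North component: ΔN = −sin φ cos λ·ΔX − sin φ sin λ·ΔY + cos φ·ΔZ = −(0.321803)(-0.124156)(280.8) − (0.321803)(0.992263)(560.4) + (0.946807)(-124.2) = -285.32 m.
1° of latitude spans 3600 × 31.00 = 111600 m, so Δφ = -285.32 / 111600 × 3600 = -9.204″.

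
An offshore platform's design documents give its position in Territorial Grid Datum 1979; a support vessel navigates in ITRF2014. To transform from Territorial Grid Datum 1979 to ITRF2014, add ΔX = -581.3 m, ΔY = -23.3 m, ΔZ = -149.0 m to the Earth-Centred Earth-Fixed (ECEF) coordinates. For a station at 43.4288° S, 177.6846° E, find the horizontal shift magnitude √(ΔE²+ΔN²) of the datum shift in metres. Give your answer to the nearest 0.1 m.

294.2 m

At φ = -43.4288°, λ = 177.6846°: sin φ = -0.687453, cos φ = 0.726229, sin λ = 0.040400, cos λ = -0.999184.
ΔE = −sin λ·ΔX + cos λ·ΔY = −(0.040400)·(-581.3) + (-0.999184)·(-23.3) = 46.77 m.
ΔN = −sin φ cos λ·ΔX − sin φ sin λ·ΔY + cos φ·ΔZ = −(-0.687453)(-0.999184)(-581.3) − (-0.687453)(0.040400)(-23.3) + (0.726229)(-149.0) = 290.43 m.
Horizontal magnitude = √(ΔE² + ΔN²) = √(46.77² + 290.43²) = 294.18 m.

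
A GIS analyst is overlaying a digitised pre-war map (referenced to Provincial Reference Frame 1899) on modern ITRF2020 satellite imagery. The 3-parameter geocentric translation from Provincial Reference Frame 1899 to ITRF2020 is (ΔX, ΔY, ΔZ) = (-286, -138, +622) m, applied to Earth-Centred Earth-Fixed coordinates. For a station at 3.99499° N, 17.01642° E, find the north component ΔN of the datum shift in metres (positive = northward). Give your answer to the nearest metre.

ΔN = 642 m

At φ = 3.99499°, λ = 17.01642°: sin φ = 0.069669, cos φ = 0.997570, sin λ = 0.292646, cos λ = 0.956221.
ΔN = −sin φ cos λ·ΔX − sin φ sin λ·ΔY + cos φ·ΔZ = −(0.069669)(0.956221)(-286) − (0.069669)(0.292646)(-138) + (0.997570)(622) = 642.36 m.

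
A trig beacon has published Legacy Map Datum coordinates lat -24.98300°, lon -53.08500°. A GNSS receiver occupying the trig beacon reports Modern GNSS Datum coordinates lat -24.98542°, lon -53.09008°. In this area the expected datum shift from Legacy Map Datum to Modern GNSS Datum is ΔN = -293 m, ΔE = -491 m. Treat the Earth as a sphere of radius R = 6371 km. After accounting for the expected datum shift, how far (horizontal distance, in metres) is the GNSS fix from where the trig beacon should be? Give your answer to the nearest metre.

32 m

Observed coordinate differences: Δφ = -0.00242°, Δλ = -0.00508°.
Converting to metres (1° lat = 111195 m, cos φ = 0.906433): observed ΔN = -269.1 m, observed ΔE = -512.0 m.
Subtracting the expected shift leaves a residual of -269.1 − (-293) = 23.9 m north and -512.0 − (-491) = -21.0 m east.
Residual distance = √(23.9² + (-21.0)²) = 31.8 m.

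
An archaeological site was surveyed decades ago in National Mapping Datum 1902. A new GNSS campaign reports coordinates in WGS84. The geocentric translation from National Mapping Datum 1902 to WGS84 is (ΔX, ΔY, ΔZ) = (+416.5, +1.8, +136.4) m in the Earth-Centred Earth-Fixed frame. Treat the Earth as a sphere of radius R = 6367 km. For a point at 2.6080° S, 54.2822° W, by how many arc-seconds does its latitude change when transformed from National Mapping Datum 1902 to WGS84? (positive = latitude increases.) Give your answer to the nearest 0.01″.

sin φ = -0.045502, cos φ = 0.998964, sin λ = -0.811902, cos λ = 0.583793.
North component: ΔN = −sin φ cos λ·ΔX − sin φ sin λ·ΔY + cos φ·ΔZ = −(-0.045502)(0.583793)(416.5) − (-0.045502)(-0.811902)(1.8) + (0.998964)(136.4) = 147.26 m.
1° of latitude spans πR/180 = 111125 m, so Δφ = 147.26 / 111125 × 3600 = 4.770″.

Δφ = 4.77″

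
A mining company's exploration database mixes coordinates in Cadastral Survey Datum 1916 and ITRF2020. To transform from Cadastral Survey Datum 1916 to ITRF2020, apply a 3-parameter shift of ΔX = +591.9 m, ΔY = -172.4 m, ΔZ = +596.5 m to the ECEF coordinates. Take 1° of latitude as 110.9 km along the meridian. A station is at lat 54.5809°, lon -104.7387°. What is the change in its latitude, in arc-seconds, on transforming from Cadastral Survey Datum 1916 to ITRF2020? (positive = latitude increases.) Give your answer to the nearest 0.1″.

Δφ = 10.8″

sin φ = 0.814935, cos φ = 0.579553, sin λ = -0.967096, cos λ = -0.254411.
North component: ΔN = −sin φ cos λ·ΔX − sin φ sin λ·ΔY + cos φ·ΔZ = −(0.814935)(-0.254411)(591.9) − (0.814935)(-0.967096)(-172.4) + (0.579553)(596.5) = 332.55 m.
1° of latitude spans 110900 m, so Δφ = 332.55 / 110900 × 3600 = 10.795″.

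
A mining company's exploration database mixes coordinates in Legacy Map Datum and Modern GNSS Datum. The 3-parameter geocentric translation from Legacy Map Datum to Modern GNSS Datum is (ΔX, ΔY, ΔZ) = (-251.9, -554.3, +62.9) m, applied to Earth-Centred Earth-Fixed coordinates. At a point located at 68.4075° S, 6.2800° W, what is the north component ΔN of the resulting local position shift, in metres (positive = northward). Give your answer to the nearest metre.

ΔN = -153 m

The local north axis is (−sin φ cos λ, −sin φ sin λ, cos φ), giving ΔN = -232.817 + 56.378 + 23.147 = -153.29 m.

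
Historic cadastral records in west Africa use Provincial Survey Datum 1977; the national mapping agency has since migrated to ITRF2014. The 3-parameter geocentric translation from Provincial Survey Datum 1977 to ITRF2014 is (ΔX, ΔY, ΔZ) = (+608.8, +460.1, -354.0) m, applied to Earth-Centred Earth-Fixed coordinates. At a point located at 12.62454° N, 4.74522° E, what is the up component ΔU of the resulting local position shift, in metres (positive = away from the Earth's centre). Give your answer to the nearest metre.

At φ = 12.62454°, λ = 4.74522°: sin φ = 0.218561, cos φ = 0.975823, sin λ = 0.082725, cos λ = 0.996572.
ΔU = cos φ cos λ·ΔX + cos φ sin λ·ΔY + sin φ·ΔZ = (0.975823)(0.996572)(608.8) + (0.975823)(0.082725)(460.1) + (0.218561)(-354.0) = 551.82 m.

ΔU = 552 m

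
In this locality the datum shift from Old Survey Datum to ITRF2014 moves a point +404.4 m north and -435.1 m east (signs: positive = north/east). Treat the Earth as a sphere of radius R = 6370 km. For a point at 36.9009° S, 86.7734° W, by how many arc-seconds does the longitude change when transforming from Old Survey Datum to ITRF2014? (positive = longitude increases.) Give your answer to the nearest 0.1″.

Δλ = -17.6″

At latitude -36.9009°, cos φ = 0.799675.
One radian of longitude at latitude φ spans R cos φ, so Δλ = ΔE / (R cos φ) = -435.1 / (6370000 × 0.799675) = -8.5415e-05 rad = -17.618″.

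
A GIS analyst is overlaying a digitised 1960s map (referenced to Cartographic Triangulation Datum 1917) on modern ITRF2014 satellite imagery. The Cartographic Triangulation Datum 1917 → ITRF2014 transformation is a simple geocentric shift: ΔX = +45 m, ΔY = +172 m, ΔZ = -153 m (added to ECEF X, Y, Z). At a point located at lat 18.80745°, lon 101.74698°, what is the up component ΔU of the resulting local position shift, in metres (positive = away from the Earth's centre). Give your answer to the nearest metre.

ΔU = 101 m

At φ = 18.80745°, λ = 101.74698°: sin φ = 0.322389, cos φ = 0.946607, sin λ = 0.979056, cos λ = -0.203590.
ΔU = cos φ cos λ·ΔX + cos φ sin λ·ΔY + sin φ·ΔZ = (0.946607)(-0.203590)(45) + (0.946607)(0.979056)(172) + (0.322389)(-153) = 101.41 m.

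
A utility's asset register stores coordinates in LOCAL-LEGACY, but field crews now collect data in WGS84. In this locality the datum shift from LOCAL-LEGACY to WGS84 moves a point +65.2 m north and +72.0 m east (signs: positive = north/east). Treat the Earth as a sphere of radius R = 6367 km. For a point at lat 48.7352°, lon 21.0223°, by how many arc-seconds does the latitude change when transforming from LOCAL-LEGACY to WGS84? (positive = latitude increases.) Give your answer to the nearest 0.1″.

Δφ = 2.1″

On a sphere of radius R, 1 rad of latitude = R, so Δφ = ΔN / R = 65.2 / 6367000 = 1.0240e-05 rad = 2.112″.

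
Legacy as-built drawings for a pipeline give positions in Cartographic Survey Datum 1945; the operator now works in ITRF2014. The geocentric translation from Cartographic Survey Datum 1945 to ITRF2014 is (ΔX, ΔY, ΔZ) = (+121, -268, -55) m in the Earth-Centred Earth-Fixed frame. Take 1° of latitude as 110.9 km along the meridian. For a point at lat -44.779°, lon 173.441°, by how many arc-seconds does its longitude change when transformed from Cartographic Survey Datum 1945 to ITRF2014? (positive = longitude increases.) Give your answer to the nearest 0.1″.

Δλ = 11.5″

sin φ = -0.704374, cos φ = 0.709829, sin λ = 0.114226, cos λ = -0.993455.
East component: ΔE = −sin λ·ΔX + cos λ·ΔY = −(0.114226)(121) + (-0.993455)(-268) = 252.42 m.
1° of latitude spans 110900 m; at latitude φ, 1° of longitude spans that × cos φ = 78720.0 m, so Δλ = 252.42 / 78720.0 × 3600 = 11.544″.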